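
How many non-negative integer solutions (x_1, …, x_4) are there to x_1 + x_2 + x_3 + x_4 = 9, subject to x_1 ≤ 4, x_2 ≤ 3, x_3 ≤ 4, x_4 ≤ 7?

92

Without the upper bounds there are C(12,3) = 220 ways to split 9 among 4 variables.
Subtract solutions that violate a single cap (substitute x_i' = x_i − (cap_i+1)): x_1 ≥ 5 gives C(7,3) = 35; x_2 ≥ 4 gives C(8,3) = 56; x_3 ≥ 5 gives C(7,3) = 35; x_4 ≥ 8 gives C(4,3) = 4. Together 130.
Add back pairs where two caps are both exceeded: 1 + 0 + 0 + 1 + 0 + 0 = 2.
By inclusion–exclusion the count is 220 − 130 + 2 = 92.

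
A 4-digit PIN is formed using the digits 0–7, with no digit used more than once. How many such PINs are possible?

1680

This is a permutation of 4 out of 8: P(8,4) = 8!/4!.
8 × 7 × 6 × 5 = 1680.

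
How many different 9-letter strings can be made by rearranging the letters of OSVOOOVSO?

756

Letter multiplicities in OSVOOOVSO: O×5, S×2, V×2.
The number of distinct arrangements is 9!/(5!·2!·2!) = 362880/480 = 756.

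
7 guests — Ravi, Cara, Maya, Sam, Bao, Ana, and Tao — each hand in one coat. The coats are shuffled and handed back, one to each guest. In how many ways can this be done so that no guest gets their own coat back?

1854

This is the derangement count D_7: permutations of 7 items with no fixed point.
By inclusion–exclusion this is Σ_{j=0}^{7} (−1)^j C(7,j)·(7−j)!.
Computing: 5040 − 5040 + 2520 − 840 + 210 − 42 + 7 − 1 = 1854.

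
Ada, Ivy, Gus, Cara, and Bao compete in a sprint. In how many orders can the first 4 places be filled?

120

There are 5 choices for 1st place, 4 for 2nd, and so on down to 2 for position 4.
That gives 5 × 4 × 3 × 2 = 120.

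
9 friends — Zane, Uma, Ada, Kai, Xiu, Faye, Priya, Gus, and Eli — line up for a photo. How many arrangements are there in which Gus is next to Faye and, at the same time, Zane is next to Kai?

20160

Treat {Gus,Faye} as one block (2 orders) and {Zane,Kai} as another (2 orders).
That leaves 7 units to arrange: 2 × 2 × 7! = 4 × 5040 = 20160.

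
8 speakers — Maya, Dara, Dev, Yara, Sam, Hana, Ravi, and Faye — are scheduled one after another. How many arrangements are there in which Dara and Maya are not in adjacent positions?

30240

Of the 8! = 40320 arrangements, those with Dara and Maya adjacent number 2 × 7! = 10080 (treat the pair as a block with 2 internal orders).
So 40320 − 10080 = 30240 arrangements keep them apart.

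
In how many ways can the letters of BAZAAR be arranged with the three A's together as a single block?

24

Treat the 3 copies of A as a single block. The multiset to arrange is then {AAA, B, R, Z}, 4 items in all.
All 4 items are distinct, so there are (4)! = 24 arrangements.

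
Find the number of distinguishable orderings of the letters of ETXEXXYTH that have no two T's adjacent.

11760

There are 9!/(3!·2!·2!) = 15120 arrangements of ETXEXXYTH in total.
If the two T's are adjacent, glue them into one block, leaving 8 items to arrange: (8)!/(3!·2!) = 3360 ways.
Hence 15120 − 3360 = 11760.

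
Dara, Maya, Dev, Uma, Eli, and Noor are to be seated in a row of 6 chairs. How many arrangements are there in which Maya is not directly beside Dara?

480

There are 6! = 720 arrangements in all. If Maya and Dara are adjacent, merging them into one block gives 2·(5)! = 240 arrangements.
So 720 − 240 = 480 arrangements keep them apart.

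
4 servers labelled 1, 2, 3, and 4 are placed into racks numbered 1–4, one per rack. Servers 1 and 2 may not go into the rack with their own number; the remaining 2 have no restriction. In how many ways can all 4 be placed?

14

Let Aᵢ (for i ∈ {1, 2}) be the placements that put server i in its forbidden rack. Any j of these fix j positions, leaving (4−j)! ways to fill the rest, and there are C(2,j) ways to pick which j.
By inclusion–exclusion, the number of valid placements is Σ_{j=0}^{2} (−1)^j C(2,j)·(4−j)!.
Computing: 24 − 12 + 2 = 14.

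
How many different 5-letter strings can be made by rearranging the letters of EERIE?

20

The 5 letters of EERIE have repeats: E appearing 3 times.
The number of distinct arrangements is 5!/(3!) = 120/6 = 20.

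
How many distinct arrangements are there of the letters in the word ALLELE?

60

ALLELE has 6 letters with E appearing twice and L appearing 3 times.
Dividing 6! = 720 by 3!·2! = 12 for the repeated letters gives 60.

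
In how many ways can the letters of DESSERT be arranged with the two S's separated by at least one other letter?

Total arrangements of DESSERT: 7!/(2!·2!) = 1260.
Arrangements with the S's together: treat SS as one letter, giving (6)!/(2!) = 360.
Subtracting, 1260 − 360 = 900 arrangements keep the S's apart.

900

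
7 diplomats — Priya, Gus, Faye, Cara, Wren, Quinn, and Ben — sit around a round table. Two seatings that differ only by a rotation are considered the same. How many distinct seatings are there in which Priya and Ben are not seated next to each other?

Without the restriction there are (6)! = 720 seatings.
Seatings with Priya beside Ben: treat them as a block with 2 internal orders, giving 2 × (5)! = 240.
Subtracting, 720 − 240 = 480.

480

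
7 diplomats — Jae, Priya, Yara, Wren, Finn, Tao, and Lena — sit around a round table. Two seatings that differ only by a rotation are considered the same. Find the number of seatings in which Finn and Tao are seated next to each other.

240

Treat {Finn, Tao} as one unit (2 internal orders) and seat the resulting 6 units around the table: (5)! circular arrangements.
So 2 × (5)! = 2 × 120 = 240.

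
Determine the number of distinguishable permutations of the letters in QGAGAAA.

105

Letter multiplicities in QGAGAAA: A×4, G×2, Q×1.
So there are 7! / (4!·2!) = 105 distinguishable arrangements.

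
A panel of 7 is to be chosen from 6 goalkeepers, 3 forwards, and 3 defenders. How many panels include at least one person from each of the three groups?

With no constraint there are C(12,7) = 792 possible selections.
Subtract selections that omit an entire group: no goalkeepers → C(6,7) = 0; no forwards → C(9,7) = 36; no defenders → C(9,7) = 36.
Add back selections omitting two groups (i.e. drawn from a single group): C(6,7) + C(3,7) + C(3,7) = 0.
By inclusion–exclusion: 792 − 72 + 0 = 720.

720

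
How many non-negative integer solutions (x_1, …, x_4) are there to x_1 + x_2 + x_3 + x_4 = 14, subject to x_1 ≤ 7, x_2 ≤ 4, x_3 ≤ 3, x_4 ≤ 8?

109

Ignoring the caps, the number of non-negative solutions to x_1+…+x_4 = 14 is C(17,3) = 680.
Subtract solutions that violate a single cap (substitute x_i' = x_i − (cap_i+1)): x_1 ≥ 8 gives C(9,3) = 84; x_2 ≥ 5 gives C(12,3) = 220; x_3 ≥ 4 gives C(13,3) = 286; x_4 ≥ 9 gives C(8,3) = 56. Together 646.
Add back pairs where two caps are both exceeded: 4 + 10 + 0 + 56 + 1 + 4 = 75.
By inclusion–exclusion the count is 680 − 646 + 75 = 109.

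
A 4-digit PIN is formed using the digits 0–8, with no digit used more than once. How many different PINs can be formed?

3024

Choose and order 4 of the 9 symbols: the first digit has 9 options, the next 8, then 7, 6.
That product is 9 × 8 × 7 × 6 = 3024.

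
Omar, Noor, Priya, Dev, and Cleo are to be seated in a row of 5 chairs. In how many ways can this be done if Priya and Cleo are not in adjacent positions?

72

There are 5! = 120 arrangements in all. If Priya and Cleo are adjacent, merging them into one block gives 2·(4)! = 48 arrangements.
So 120 − 48 = 72 arrangements keep them apart.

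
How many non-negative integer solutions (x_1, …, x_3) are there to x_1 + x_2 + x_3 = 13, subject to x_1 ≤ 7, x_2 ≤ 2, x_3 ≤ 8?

Without the upper bounds there are C(15,2) = 105 ways to split 13 among 3 variables.
Subtract solutions that violate a single cap (substitute x_i' = x_i − (cap_i+1)): x_1 ≥ 8 gives C(7,2) = 21; x_2 ≥ 3 gives C(12,2) = 66; x_3 ≥ 9 gives C(6,2) = 15. Together 102.
Add back pairs where two caps are both exceeded: 6 + 0 + 3 = 9.
By inclusion–exclusion the count is 105 − 102 + 9 = 12.

12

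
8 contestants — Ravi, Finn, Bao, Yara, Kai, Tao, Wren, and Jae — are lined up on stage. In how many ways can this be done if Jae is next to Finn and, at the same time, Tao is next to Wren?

2880

Treat {Jae,Finn} as one block (2 orders) and {Tao,Wren} as another (2 orders).
That leaves 6 units to arrange: 2 × 2 × 6! = 4 × 720 = 2880.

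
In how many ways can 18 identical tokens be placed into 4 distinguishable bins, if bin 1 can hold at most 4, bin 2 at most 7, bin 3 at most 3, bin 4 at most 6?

10

By stars and bars, unrestricted non-negative solutions to x_1+…+x_4 = 18 number C(18+3,3) = 1330.
Subtract solutions that violate a single cap (substitute x_i' = x_i − (cap_i+1)): x_1 ≥ 5 gives C(16,3) = 560; x_2 ≥ 8 gives C(13,3) = 286; x_3 ≥ 4 gives C(17,3) = 680; x_4 ≥ 7 gives C(14,3) = 364. Together 1890.
Add back pairs where two caps are both exceeded: 56 + 220 + 84 + 84 + 20 + 120 = 584.
Subtract triples: 4 + 0 + 10 + 0 = 14.
By inclusion–exclusion the count is 1330 − 1890 + 584 − 14 = 10.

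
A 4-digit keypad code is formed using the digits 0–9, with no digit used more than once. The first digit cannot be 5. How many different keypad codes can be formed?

4536

The first digit has 10−1 = 9 choices (anything except 5).
The remaining 3 digits are filled from the other 9 symbols without repetition: 9 × 8 × 7 = 504.
Total: 9 × 504 = 4536.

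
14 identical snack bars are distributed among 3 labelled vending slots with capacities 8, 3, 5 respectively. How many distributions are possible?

6

Without the upper bounds there are C(16,2) = 120 ways to split 14 among 3 vending slots.
Subtract solutions that violate a single cap (substitute x_i' = x_i − (cap_i+1)): x_1 ≥ 9 gives C(7,2) = 21; x_2 ≥ 4 gives C(12,2) = 66; x_3 ≥ 6 gives C(10,2) = 45. Together 132.
Add back pairs where two caps are both exceeded: 3 + 0 + 15 = 18.
By inclusion–exclusion the count is 120 − 132 + 18 = 6.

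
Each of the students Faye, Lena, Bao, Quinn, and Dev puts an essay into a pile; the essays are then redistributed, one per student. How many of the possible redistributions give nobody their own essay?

This is the derangement count D_5: permutations of 5 items with no fixed point.
By inclusion–exclusion this is Σ_{j=0}^{5} (−1)^j C(5,j)·(5−j)!.
Computing: 120 − 120 + 60 − 20 + 5 − 1 = 44.

44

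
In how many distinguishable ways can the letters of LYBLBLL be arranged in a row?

Letter multiplicities in LYBLBLL: B×2, L×4, Y×1.
Dividing 7! = 5040 by 4!·2! = 48 for the repeated letters gives 105.

105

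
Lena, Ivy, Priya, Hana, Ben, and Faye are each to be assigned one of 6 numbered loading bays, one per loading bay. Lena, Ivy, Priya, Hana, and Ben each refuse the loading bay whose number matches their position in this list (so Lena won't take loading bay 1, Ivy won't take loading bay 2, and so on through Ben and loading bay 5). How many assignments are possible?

Let Aᵢ (for 1 ≤ i ≤ 5) be the placements that put person i in their forbidden loading bay. Any j of these fix j positions, leaving (6−j)! ways to fill the rest, and there are C(5,j) ways to pick which j.
By inclusion–exclusion, the number of valid placements is Σ_{j=0}^{5} (−1)^j C(5,j)·(6−j)!.
Computing: 720 − 600 + 240 − 60 + 10 − 1 = 309.

309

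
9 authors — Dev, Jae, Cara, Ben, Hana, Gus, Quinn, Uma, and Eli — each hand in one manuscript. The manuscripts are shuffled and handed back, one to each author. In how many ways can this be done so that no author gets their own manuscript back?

Count assignments avoiding every fixed point. For any j of the 9 authors fixed to their own manuscript, the other 9−j can be arranged in (9−j)! ways.
By inclusion–exclusion this is Σ_{j=0}^{9} (−1)^j C(9,j)·(9−j)!.
Computing: 362880 − 362880 + 181440 − 60480 + 15120 − 3024 + 504 − 72 + 9 − 1 = 133496.

133496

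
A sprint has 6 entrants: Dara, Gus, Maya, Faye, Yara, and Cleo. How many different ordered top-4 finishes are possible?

This is an ordered selection of 4 from 6: P(6,4).
That gives 6 × 5 × 4 × 3 = 360.

360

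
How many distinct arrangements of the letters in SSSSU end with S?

Fix S in the last position and arrange the remaining 4 letters.
Those 4 letters have S appearing 3 times, giving (4)!/(3!) = 4.

4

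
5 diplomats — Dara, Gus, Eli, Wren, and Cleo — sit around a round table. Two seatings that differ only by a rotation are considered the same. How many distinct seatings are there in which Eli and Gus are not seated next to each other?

12

Without the restriction there are (4)! = 24 seatings.
Seatings with Eli beside Gus: treat them as a block with 2 internal orders, giving 2 × (3)! = 12.
Subtracting, 24 − 12 = 12.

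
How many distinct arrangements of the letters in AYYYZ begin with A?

Fix A in the first position and arrange the remaining 4 letters.
Those 4 letters have Y appearing 3 times, giving (4)!/(3!) = 4.

4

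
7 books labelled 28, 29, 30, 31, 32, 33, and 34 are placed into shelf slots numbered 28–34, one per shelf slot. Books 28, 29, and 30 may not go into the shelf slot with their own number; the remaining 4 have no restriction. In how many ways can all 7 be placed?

Let Aᵢ (for i ∈ {28, 29, 30}) be the placements that put book i in its forbidden shelf slot. Any j of these fix j positions, leaving (7−j)! ways to fill the rest, and there are C(3,j) ways to pick which j.
By inclusion–exclusion, the number of valid placements is Σ_{j=0}^{3} (−1)^j C(3,j)·(7−j)!.
Computing: 5040 − 2160 + 360 − 24 = 3216.

3216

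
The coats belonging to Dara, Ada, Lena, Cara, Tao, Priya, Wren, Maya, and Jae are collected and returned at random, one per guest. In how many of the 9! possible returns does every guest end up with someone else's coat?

133496

Let Aᵢ be the assignments in which guest i gets their own coat. We want the size of the complement of A₁∪…∪A_9.
By inclusion–exclusion this is Σ_{j=0}^{9} (−1)^j C(9,j)·(9−j)!.
Computing: 362880 − 362880 + 181440 − 60480 + 15120 − 3024 + 504 − 72 + 9 − 1 = 133496.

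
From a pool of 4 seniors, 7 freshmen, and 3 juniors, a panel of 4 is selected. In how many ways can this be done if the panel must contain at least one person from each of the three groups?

Unrestricted: C(14,4) = 1001 ways to pick any 4 of the 14.
Selections missing a whole group: no seniors → C(10,4) = 210; no freshmen → C(7,4) = 35; no juniors → C(11,4) = 330.
Add back selections omitting two groups (i.e. drawn from a single group): C(4,4) + C(7,4) + C(3,4) = 36.
By inclusion–exclusion: 1001 − 575 + 36 = 462.

462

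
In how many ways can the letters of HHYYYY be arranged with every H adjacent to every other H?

5

Treat the 2 copies of H as a single block. The multiset to arrange is then {HH, Y, Y, Y, Y}, 5 items in all.
That gives (5)!/(4!) = 5 arrangements.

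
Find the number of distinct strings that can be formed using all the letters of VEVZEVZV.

420

VEVZEVZV has 8 letters with E appearing twice, V appearing 4 times, and Z appearing twice.
So there are 8! / (4!·2!·2!) = 420 distinguishable arrangements.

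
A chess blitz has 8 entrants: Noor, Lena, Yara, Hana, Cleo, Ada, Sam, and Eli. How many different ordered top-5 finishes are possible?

This is an ordered selection of 5 from 8: P(8,5).
That gives 8 × 7 × 6 × 5 × 4 = 6720.

6720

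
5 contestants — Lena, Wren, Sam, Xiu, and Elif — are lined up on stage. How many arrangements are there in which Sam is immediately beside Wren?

48

Glue Sam and Wren into one block (2 internal orders), leaving 4 units to arrange in a row.
So the count is 2·(4)! = 48.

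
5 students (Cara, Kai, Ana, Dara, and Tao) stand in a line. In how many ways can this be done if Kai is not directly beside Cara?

72

There are 5! = 120 arrangements in all. If Kai and Cara are adjacent, merging them into one block gives 2·(4)! = 48 arrangements.
Complementary counting: 120 − 48 = 72.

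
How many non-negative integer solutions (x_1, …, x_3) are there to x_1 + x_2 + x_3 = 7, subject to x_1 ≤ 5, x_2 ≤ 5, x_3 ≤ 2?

15

By stars and bars, unrestricted non-negative solutions to x_1+…+x_3 = 7 number C(7+2,2) = 36.
Subtract solutions that violate a single cap (substitute x_i' = x_i − (cap_i+1)): x_1 ≥ 6 gives C(3,2) = 3; x_2 ≥ 6 gives C(3,2) = 3; x_3 ≥ 3 gives C(6,2) = 15. Together 21.
No two caps can be exceeded simultaneously, so the pair terms are all 0.
By inclusion–exclusion the count is 36 − 21 + 0 = 15.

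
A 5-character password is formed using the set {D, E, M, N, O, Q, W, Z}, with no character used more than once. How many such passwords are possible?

6720

Choose and order 5 of the 8 symbols: the first character has 8 options, the next 7, and so on down to 4.
That product is 8 × 7 × 6 × 5 × 4 = 6720.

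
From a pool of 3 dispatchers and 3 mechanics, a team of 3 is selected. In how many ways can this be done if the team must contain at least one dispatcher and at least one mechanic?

Unrestricted: C(6,3) = 20 ways to pick any 3 of the 6.
Selections missing a whole group: no dispatchers → C(3,3) = 1; no mechanics → C(3,3) = 1.
Both groups omitted at once is impossible, so 20 − 2 = 18.

18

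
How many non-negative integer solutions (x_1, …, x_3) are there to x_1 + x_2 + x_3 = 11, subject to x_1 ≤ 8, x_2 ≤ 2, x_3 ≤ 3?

Without the upper bounds there are C(13,2) = 78 ways to split 11 among 3 variables.
Subtract solutions that violate a single cap (substitute x_i' = x_i − (cap_i+1)): x_1 ≥ 9 gives C(4,2) = 6; x_2 ≥ 3 gives C(10,2) = 45; x_3 ≥ 4 gives C(9,2) = 36. Together 87.
Add back pairs where two caps are both exceeded: 0 + 0 + 15 = 15.
By inclusion–exclusion the count is 78 − 87 + 15 = 6.

6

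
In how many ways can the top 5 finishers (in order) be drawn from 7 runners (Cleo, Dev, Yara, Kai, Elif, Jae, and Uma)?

There are 7 choices for 1st place, 6 for 2nd, and so on down to 3 for position 5.
That gives 7 × 6 × 5 × 4 × 3 = 2520.

2520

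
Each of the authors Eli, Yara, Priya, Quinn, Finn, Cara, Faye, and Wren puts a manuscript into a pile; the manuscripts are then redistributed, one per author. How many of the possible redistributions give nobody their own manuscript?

Let Aᵢ be the assignments in which author i gets their own manuscript. We want the size of the complement of A₁∪…∪A_8.
By inclusion–exclusion this is Σ_{j=0}^{8} (−1)^j C(8,j)·(8−j)!.
Computing: 40320 − 40320 + 20160 − 6720 + 1680 − 336 + 56 − 8 + 1 = 14833.

14833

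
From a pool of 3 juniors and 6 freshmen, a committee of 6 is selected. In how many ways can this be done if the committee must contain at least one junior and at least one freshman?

Total 6-person selections from all 9: C(9,6) = 84.
Subtract selections that omit an entire group: no juniors → C(6,6) = 1; no freshmen → C(3,6) = 0.
Both groups omitted at once is impossible, so 84 − 1 = 83.

83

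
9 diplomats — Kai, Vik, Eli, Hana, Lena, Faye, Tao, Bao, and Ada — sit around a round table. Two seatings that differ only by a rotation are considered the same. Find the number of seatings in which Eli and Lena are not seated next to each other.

Without the restriction there are (8)! = 40320 seatings.
Seatings with Eli beside Lena: treat them as a block with 2 internal orders, giving 2 × (7)! = 10080.
Subtracting, 40320 − 10080 = 30240.

30240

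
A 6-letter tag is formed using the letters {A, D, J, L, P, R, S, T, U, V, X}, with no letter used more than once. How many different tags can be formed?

Choose and order 6 of the 11 symbols: the first letter has 11 options, the next 10, and so on down to 6.
That product is 11 × 10 × 9 × 8 × 7 × 6 = 332640.

332640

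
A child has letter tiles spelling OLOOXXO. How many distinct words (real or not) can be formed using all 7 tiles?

105

Letter multiplicities in OLOOXXO: L×1, O×4, X×2.
The number of distinct arrangements is 7!/(4!·2!) = 5040/48 = 105.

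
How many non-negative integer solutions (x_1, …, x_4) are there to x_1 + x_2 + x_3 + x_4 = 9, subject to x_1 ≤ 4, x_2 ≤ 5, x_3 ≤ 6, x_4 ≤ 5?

By stars and bars, unrestricted non-negative solutions to x_1+…+x_4 = 9 number C(9+3,3) = 220.
Subtract solutions that violate a single cap (substitute x_i' = x_i − (cap_i+1)): x_1 ≥ 5 gives C(7,3) = 35; x_2 ≥ 6 gives C(6,3) = 20; x_3 ≥ 7 gives C(5,3) = 10; x_4 ≥ 6 gives C(6,3) = 20. Together 85.
No two caps can be exceeded simultaneously, so the pair terms are all 0.
By inclusion–exclusion the count is 220 − 85 + 0 = 135.

135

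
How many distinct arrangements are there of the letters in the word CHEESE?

120

Letter multiplicities in CHEESE: C×1, E×3, H×1, S×1.
Dividing 6! = 720 by 3! = 6 for the repeated letters gives 120.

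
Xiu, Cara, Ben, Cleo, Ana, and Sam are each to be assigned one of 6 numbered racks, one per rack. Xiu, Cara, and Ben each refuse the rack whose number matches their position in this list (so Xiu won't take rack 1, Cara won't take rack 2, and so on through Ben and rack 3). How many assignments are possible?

Let Aᵢ (for i ∈ {1, 2, 3}) be the placements that put person i in their forbidden rack. Any j of these fix j positions, leaving (6−j)! ways to fill the rest, and there are C(3,j) ways to pick which j.
By inclusion–exclusion, the number of valid placements is Σ_{j=0}^{3} (−1)^j C(3,j)·(6−j)!.
Computing: 720 − 360 + 72 − 6 = 426.

426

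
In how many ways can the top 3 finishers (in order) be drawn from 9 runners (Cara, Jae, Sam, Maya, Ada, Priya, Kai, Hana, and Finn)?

504

There are 9 choices for 1st place, 8 for 2nd, and 7 for 3rd.
That gives 9 × 8 × 7 = 504.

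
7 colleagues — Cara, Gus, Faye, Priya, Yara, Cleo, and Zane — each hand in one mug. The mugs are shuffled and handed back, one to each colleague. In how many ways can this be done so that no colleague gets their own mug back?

1854

This is the derangement count D_7: permutations of 7 items with no fixed point.
By inclusion–exclusion this is Σ_{j=0}^{7} (−1)^j C(7,j)·(7−j)!.
Computing: 5040 − 5040 + 2520 − 840 + 210 − 42 + 7 − 1 = 1854.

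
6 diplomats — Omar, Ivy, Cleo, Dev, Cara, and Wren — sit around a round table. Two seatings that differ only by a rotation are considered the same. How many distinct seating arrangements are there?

Around a circle, 6 distinct people have 6!/6 = (5)! = 120 rotationally distinct seatings.

120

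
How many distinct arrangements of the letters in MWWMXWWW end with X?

21

With the last slot taken by X, it remains to arrange the other 7 letters (MWWMWWW).
Those 7 letters have M appearing twice and W appearing 5 times, giving (7)!/(5!·2!) = 21.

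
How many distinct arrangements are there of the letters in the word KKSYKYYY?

280

Letter multiplicities in KKSYKYYY: K×3, S×1, Y×4.
So there are 8! / (4!·3!) = 280 distinguishable arrangements.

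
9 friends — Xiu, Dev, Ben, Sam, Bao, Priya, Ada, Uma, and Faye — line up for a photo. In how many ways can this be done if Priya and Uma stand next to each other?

80640

Glue Priya and Uma into one block (2 internal orders), leaving 8 units to arrange in a row.
That gives 2 × 8! = 2 × 40320 = 80640.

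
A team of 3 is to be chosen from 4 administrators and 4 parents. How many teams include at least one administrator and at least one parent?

Unrestricted: C(8,3) = 56 ways to pick any 3 of the 8.
Selections missing a whole group: no administrators → C(4,3) = 4; no parents → C(4,3) = 4.
Both groups omitted at once is impossible, so 56 − 8 = 48.

48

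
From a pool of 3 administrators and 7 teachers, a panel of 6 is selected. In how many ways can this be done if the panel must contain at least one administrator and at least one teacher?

Total 6-person selections from all 10: C(10,6) = 210.
Subtract selections that omit an entire group: no administrators → C(7,6) = 7; no teachers → C(3,6) = 0.
Both groups omitted at once is impossible, so 210 − 7 = 203.

203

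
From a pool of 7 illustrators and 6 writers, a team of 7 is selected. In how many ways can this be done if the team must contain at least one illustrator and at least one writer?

Total 7-person selections from all 13: C(13,7) = 1716.
Selections missing a whole group: no illustrators → C(6,7) = 0; no writers → C(7,7) = 1.
Both groups omitted at once is impossible, so 1716 − 1 = 1715.

1715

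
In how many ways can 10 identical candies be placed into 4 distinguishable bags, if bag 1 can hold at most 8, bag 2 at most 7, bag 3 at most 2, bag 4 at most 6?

By stars and bars, unrestricted non-negative solutions to x_1+…+x_4 = 10 number C(10+3,3) = 286.
Subtract solutions that violate a single cap (substitute x_i' = x_i − (cap_i+1)): x_1 ≥ 9 gives C(4,3) = 4; x_2 ≥ 8 gives C(5,3) = 10; x_3 ≥ 3 gives C(10,3) = 120; x_4 ≥ 7 gives C(6,3) = 20. Together 154.
Add back pairs where two caps are both exceeded: 0 + 0 + 0 + 0 + 0 + 1 = 1.
By inclusion–exclusion the count is 286 − 154 + 1 = 133.

133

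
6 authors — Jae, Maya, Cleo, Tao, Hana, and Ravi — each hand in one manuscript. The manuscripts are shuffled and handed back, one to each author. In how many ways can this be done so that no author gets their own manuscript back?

Count assignments avoiding every fixed point. For any j of the 6 authors fixed to their own manuscript, the other 6−j can be arranged in (6−j)! ways.
By inclusion–exclusion this is Σ_{j=0}^{6} (−1)^j C(6,j)·(6−j)!.
Computing: 720 − 720 + 360 − 120 + 30 − 6 + 1 = 265.

265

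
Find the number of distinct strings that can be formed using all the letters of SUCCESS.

420

Letter multiplicities in SUCCESS: C×2, E×1, S×3, U×1.
So there are 7! / (3!·2!) = 420 distinguishable arrangements.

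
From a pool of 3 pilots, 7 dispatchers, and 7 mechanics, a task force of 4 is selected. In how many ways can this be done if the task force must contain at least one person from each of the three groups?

1029

With no constraint there are C(17,4) = 2380 possible selections.
Subtract selections that omit an entire group: no pilots → C(14,4) = 1001; no dispatchers → C(10,4) = 210; no mechanics → C(10,4) = 210.
Add back selections omitting two groups (i.e. drawn from a single group): C(3,4) + C(7,4) + C(7,4) = 70.
By inclusion–exclusion: 2380 − 1421 + 70 = 1029.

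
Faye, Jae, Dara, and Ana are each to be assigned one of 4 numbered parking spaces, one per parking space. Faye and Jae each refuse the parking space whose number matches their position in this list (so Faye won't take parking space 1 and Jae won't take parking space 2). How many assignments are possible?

Let Aᵢ (for i ∈ {1, 2}) be the placements that put person i in their forbidden parking space. Any j of these fix j positions, leaving (4−j)! ways to fill the rest, and there are C(2,j) ways to pick which j.
By inclusion–exclusion, the number of valid placements is Σ_{j=0}^{2} (−1)^j C(2,j)·(4−j)!.
Computing: 24 − 12 + 2 = 14.

14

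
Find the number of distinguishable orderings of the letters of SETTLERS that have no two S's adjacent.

3780

There are 8!/(2!·2!·2!) = 5040 arrangements of SETTLERS in total.
If the two S's are adjacent, glue them into one block, leaving 7 items to arrange: (7)!/(2!·2!) = 1260 ways.
Subtracting, 5040 − 1260 = 3780 arrangements keep the S's apart.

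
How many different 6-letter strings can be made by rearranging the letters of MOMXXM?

Letter multiplicities in MOMXXM: M×3, O×1, X×2.
The number of distinct arrangements is 6!/(3!·2!) = 720/12 = 60.

60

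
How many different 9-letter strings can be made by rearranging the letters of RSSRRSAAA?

1680

Letter multiplicities in RSSRRSAAA: A×3, R×3, S×3.
Dividing 9! = 362880 by 3!·3!·3! = 216 for the repeated letters gives 1680.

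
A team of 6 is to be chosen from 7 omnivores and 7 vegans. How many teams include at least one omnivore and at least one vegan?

2989

Total 6-person selections from all 14: C(14,6) = 3003.
Subtract selections that omit an entire group: no omnivores → C(7,6) = 7; no vegans → C(7,6) = 7.
Both groups omitted at once is impossible, so 3003 − 14 = 2989.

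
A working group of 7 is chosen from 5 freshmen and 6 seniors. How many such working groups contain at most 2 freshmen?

Split by how many freshmen are chosen (0 through 2).
Sum: C(5,0)·C(6,7) + C(5,1)·C(6,6) + C(5,2)·C(6,5) = 0 + 5 + 60 = 65.

65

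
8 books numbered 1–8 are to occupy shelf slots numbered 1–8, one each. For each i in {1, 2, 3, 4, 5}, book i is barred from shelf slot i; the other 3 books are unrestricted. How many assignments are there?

21234

Let Aᵢ (for 1 ≤ i ≤ 5) be the placements that put book i in its forbidden shelf slot. Any j of these fix j positions, leaving (8−j)! ways to fill the rest, and there are C(5,j) ways to pick which j.
By inclusion–exclusion, the number of valid placements is Σ_{j=0}^{5} (−1)^j C(5,j)·(8−j)!.
Computing: 40320 − 25200 + 7200 − 1200 + 120 − 6 = 21234.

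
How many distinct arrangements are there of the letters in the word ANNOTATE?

ANNOTATE has 8 letters with A appearing twice, N appearing twice, and T appearing twice.
Dividing 8! = 40320 by 2!·2!·2! = 8 for the repeated letters gives 5040.

5040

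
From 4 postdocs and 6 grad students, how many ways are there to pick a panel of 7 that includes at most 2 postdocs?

Split by how many postdocs are chosen (0 through 2).
Sum: C(4,0)·C(6,7) + C(4,1)·C(6,6) + C(4,2)·C(6,5) = 0 + 4 + 36 = 40.

40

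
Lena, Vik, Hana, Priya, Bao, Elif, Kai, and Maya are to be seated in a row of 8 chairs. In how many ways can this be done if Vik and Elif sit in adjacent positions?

Treat {Vik, Elif} as a single unit. There are 7 units to order, and the pair itself can be ordered 2 ways.
So the count is 2·(7)! = 10080.

10080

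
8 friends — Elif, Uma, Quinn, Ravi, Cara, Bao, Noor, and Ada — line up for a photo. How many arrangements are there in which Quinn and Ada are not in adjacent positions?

There are 8! = 40320 arrangements in all. If Quinn and Ada are adjacent, merging them into one block gives 2·(7)! = 10080 arrangements.
So 40320 − 10080 = 30240 arrangements keep them apart.

30240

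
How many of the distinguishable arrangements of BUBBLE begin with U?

Fix U in the first position and arrange the remaining 5 letters.
Those 5 letters have B appearing 3 times, giving (5)!/(3!) = 20.

20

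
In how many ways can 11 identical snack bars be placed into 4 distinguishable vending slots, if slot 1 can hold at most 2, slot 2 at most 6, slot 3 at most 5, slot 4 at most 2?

27

Without the upper bounds there are C(14,3) = 364 ways to split 11 among 4 vending slots.
Subtract solutions that violate a single cap (substitute x_i' = x_i − (cap_i+1)): x_1 ≥ 3 gives C(11,3) = 165; x_2 ≥ 7 gives C(7,3) = 35; x_3 ≥ 6 gives C(8,3) = 56; x_4 ≥ 3 gives C(11,3) = 165. Together 421.
Add back pairs where two caps are both exceeded: 4 + 10 + 56 + 0 + 4 + 10 = 84.
By inclusion–exclusion the count is 364 − 421 + 84 = 27.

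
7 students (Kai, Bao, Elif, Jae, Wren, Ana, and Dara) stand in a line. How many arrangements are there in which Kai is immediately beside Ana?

Place the 5 others and the Kai-Ana pair as 6 objects in a line; the pair has 2 internal arrangements.
That gives 2 × 6! = 2 × 720 = 1440.

1440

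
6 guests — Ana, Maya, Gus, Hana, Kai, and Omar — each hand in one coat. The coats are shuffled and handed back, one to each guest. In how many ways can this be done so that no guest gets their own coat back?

265

This is the derangement count D_6: permutations of 6 items with no fixed point.
By inclusion–exclusion this is Σ_{j=0}^{6} (−1)^j C(6,j)·(6−j)!.
Computing: 720 − 720 + 360 − 120 + 30 − 6 + 1 = 265.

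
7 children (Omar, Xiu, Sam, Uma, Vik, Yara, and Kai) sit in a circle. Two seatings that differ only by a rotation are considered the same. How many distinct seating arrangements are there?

720

Fix one person's seat to break rotational symmetry; the remaining 6 people can be arranged in (6)! = 720 ways.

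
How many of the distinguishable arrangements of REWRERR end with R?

60

With the last slot taken by R, it remains to arrange the other 6 letters (EWRERR).
Those 6 letters have E appearing twice and R appearing 3 times, giving (6)!/(3!·2!) = 60.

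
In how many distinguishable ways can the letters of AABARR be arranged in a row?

60

AABARR has 6 letters with A appearing 3 times and R appearing twice.
So there are 6! / (3!·2!) = 60 distinguishable arrangements.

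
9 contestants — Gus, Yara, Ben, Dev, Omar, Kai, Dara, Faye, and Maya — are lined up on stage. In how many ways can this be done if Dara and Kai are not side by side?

There are 9! = 362880 arrangements in all. If Dara and Kai are adjacent, merging them into one block gives 2·(8)! = 80640 arrangements.
Complementary counting: 362880 − 80640 = 282240.

282240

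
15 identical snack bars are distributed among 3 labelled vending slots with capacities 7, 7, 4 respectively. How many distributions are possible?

10

Without the upper bounds there are C(17,2) = 136 ways to split 15 among 3 vending slots.
Subtract solutions that violate a single cap (substitute x_i' = x_i − (cap_i+1)): x_1 ≥ 8 gives C(9,2) = 36; x_2 ≥ 8 gives C(9,2) = 36; x_3 ≥ 5 gives C(12,2) = 66. Together 138.
Add back pairs where two caps are both exceeded: 0 + 6 + 6 = 12.
By inclusion–exclusion the count is 136 − 138 + 12 = 10.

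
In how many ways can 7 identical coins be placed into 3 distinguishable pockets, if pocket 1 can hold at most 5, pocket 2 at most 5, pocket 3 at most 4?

Ignoring the caps, the number of non-negative solutions to x_1+…+x_3 = 7 is C(9,2) = 36.
Subtract solutions that violate a single cap (substitute x_i' = x_i − (cap_i+1)): x_1 ≥ 6 gives C(3,2) = 3; x_2 ≥ 6 gives C(3,2) = 3; x_3 ≥ 5 gives C(4,2) = 6. Together 12.
No two caps can be exceeded simultaneously, so the pair terms are all 0.
By inclusion–exclusion the count is 36 − 12 + 0 = 24.

24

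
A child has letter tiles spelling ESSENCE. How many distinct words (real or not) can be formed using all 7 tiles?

Letter multiplicities in ESSENCE: C×1, E×3, N×1, S×2.
So there are 7! / (3!·2!) = 420 distinguishable arrangements.

420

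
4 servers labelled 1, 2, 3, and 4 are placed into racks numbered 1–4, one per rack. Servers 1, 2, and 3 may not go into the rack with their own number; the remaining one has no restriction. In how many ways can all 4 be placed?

Let Aᵢ (for i ∈ {1, 2, 3}) be the placements that put server i in its forbidden rack. Any j of these fix j positions, leaving (4−j)! ways to fill the rest, and there are C(3,j) ways to pick which j.
By inclusion–exclusion, the number of valid placements is Σ_{j=0}^{3} (−1)^j C(3,j)·(4−j)!.
Computing: 24 − 18 + 6 − 1 = 11.

11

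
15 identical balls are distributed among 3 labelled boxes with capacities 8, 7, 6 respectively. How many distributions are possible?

Without the upper bounds there are C(17,2) = 136 ways to split 15 among 3 boxes.
Subtract solutions that violate a single cap (substitute x_i' = x_i − (cap_i+1)): x_1 ≥ 9 gives C(8,2) = 28; x_2 ≥ 8 gives C(9,2) = 36; x_3 ≥ 7 gives C(10,2) = 45. Together 109.
Add back pairs where two caps are both exceeded: 0 + 0 + 1 = 1.
By inclusion–exclusion the count is 136 − 109 + 1 = 28.

28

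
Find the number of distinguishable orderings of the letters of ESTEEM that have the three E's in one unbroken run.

24

Treat the 3 copies of E as a single block. The multiset to arrange is then {EEE, M, S, T}, 4 items in all.
All 4 items are distinct, so there are (4)! = 24 arrangements.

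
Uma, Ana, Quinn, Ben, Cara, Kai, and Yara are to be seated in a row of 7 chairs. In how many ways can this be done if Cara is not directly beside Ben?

There are 7! = 5040 arrangements in all. If Cara and Ben are adjacent, merging them into one block gives 2·(6)! = 1440 arrangements.
Complementary counting: 5040 − 1440 = 3600.

3600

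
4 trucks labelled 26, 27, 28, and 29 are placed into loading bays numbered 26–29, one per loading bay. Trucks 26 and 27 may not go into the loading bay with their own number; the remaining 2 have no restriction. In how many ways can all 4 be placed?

14

Let Aᵢ (for i ∈ {26, 27}) be the placements that put truck i in its forbidden loading bay. Any j of these fix j positions, leaving (4−j)! ways to fill the rest, and there are C(2,j) ways to pick which j.
By inclusion–exclusion, the number of valid placements is Σ_{j=0}^{2} (−1)^j C(2,j)·(4−j)!.
Computing: 24 − 12 + 2 = 14.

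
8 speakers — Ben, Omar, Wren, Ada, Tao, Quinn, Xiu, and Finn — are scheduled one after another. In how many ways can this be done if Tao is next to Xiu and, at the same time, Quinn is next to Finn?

Treat {Tao,Xiu} as one block (2 orders) and {Quinn,Finn} as another (2 orders).
That leaves 6 units to arrange: 2 × 2 × 6! = 4 × 720 = 2880.

2880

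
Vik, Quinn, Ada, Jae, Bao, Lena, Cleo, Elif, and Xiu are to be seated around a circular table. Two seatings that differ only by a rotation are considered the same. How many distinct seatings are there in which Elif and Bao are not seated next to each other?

Without the restriction there are (8)! = 40320 seatings.
Those with Elif next to Bao: fuse the pair into one unit and seat 8 units around a circle — 2·(7)! = 10080.
Subtracting, 40320 − 10080 = 30240.

30240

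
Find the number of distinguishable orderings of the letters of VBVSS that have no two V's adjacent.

18

Total arrangements of VBVSS: 5!/(2!·2!) = 30.
Arrangements with the V's together: treat VV as one letter, giving (4)!/(2!) = 12.
Subtracting, 30 − 12 = 18 arrangements keep the V's apart.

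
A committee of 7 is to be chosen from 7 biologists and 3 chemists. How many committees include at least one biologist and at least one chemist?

119

Unrestricted: C(10,7) = 120 ways to pick any 7 of the 10.
Selections missing a whole group: no biologists → C(3,7) = 0; no chemists → C(7,7) = 1.
Both groups omitted at once is impossible, so 120 − 1 = 119.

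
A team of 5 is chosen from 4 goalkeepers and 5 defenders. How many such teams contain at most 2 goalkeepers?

Split by how many goalkeepers are chosen (0 through 2).
Sum: C(4,0)·C(5,5) + C(4,1)·C(5,4) + C(4,2)·C(5,3) = 1 + 20 + 60 = 81.

81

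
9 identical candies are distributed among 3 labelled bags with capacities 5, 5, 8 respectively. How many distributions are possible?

34

By stars and bars, unrestricted non-negative solutions to x_1+…+x_3 = 9 number C(9+2,2) = 55.
Subtract solutions that violate a single cap (substitute x_i' = x_i − (cap_i+1)): x_1 ≥ 6 gives C(5,2) = 10; x_2 ≥ 6 gives C(5,2) = 10; x_3 ≥ 9 gives C(2,2) = 1. Together 21.
No two caps can be exceeded simultaneously, so the pair terms are all 0.
By inclusion–exclusion the count is 55 − 21 + 0 = 34.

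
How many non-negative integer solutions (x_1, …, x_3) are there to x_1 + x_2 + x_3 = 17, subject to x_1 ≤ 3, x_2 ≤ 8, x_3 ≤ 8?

Ignoring the caps, the number of non-negative solutions to x_1+…+x_3 = 17 is C(19,2) = 171.
Subtract solutions that violate a single cap (substitute x_i' = x_i − (cap_i+1)): x_1 ≥ 4 gives C(15,2) = 105; x_2 ≥ 9 gives C(10,2) = 45; x_3 ≥ 9 gives C(10,2) = 45. Together 195.
Add back pairs where two caps are both exceeded: 15 + 15 + 0 = 30.
By inclusion–exclusion the count is 171 − 195 + 30 = 6.

6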